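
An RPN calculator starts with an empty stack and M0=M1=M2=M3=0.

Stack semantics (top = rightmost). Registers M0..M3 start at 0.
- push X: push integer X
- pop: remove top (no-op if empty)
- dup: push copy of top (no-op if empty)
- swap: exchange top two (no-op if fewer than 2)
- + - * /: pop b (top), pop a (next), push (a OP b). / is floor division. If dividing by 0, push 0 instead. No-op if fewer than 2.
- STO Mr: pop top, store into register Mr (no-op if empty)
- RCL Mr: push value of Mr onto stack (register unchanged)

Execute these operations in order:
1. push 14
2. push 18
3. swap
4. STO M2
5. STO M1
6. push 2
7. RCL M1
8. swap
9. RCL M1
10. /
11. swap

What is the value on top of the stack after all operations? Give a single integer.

After op 1 (push 14): stack=[14] mem=[0,0,0,0]
After op 2 (push 18): stack=[14,18] mem=[0,0,0,0]
After op 3 (swap): stack=[18,14] mem=[0,0,0,0]
After op 4 (STO M2): stack=[18] mem=[0,0,14,0]
After op 5 (STO M1): stack=[empty] mem=[0,18,14,0]
After op 6 (push 2): stack=[2] mem=[0,18,14,0]
After op 7 (RCL M1): stack=[2,18] mem=[0,18,14,0]
After op 8 (swap): stack=[18,2] mem=[0,18,14,0]
After op 9 (RCL M1): stack=[18,2,18] mem=[0,18,14,0]
After op 10 (/): stack=[18,0] mem=[0,18,14,0]
After op 11 (swap): stack=[0,18] mem=[0,18,14,0]

Answer: 18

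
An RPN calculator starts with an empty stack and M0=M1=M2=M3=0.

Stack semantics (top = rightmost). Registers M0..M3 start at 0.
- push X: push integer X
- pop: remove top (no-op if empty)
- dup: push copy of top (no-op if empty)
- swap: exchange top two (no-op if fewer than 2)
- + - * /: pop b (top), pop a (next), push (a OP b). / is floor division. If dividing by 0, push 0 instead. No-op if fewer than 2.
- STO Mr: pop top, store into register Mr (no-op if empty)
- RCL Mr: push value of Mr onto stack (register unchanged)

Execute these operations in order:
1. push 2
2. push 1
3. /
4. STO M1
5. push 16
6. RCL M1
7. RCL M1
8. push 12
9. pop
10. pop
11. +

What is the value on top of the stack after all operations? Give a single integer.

Answer: 18

Derivation:
After op 1 (push 2): stack=[2] mem=[0,0,0,0]
After op 2 (push 1): stack=[2,1] mem=[0,0,0,0]
After op 3 (/): stack=[2] mem=[0,0,0,0]
After op 4 (STO M1): stack=[empty] mem=[0,2,0,0]
After op 5 (push 16): stack=[16] mem=[0,2,0,0]
After op 6 (RCL M1): stack=[16,2] mem=[0,2,0,0]
After op 7 (RCL M1): stack=[16,2,2] mem=[0,2,0,0]
After op 8 (push 12): stack=[16,2,2,12] mem=[0,2,0,0]
After op 9 (pop): stack=[16,2,2] mem=[0,2,0,0]
After op 10 (pop): stack=[16,2] mem=[0,2,0,0]
After op 11 (+): stack=[18] mem=[0,2,0,0]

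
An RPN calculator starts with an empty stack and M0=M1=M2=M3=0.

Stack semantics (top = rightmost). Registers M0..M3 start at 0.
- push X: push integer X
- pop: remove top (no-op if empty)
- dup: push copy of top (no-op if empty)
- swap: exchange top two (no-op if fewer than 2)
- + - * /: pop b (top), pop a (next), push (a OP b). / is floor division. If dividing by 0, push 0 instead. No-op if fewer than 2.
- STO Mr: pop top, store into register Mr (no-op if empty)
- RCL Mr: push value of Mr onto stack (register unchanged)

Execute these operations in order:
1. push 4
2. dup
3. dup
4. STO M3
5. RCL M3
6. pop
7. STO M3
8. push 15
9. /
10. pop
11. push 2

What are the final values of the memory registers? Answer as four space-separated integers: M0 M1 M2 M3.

Answer: 0 0 0 4

Derivation:
After op 1 (push 4): stack=[4] mem=[0,0,0,0]
After op 2 (dup): stack=[4,4] mem=[0,0,0,0]
After op 3 (dup): stack=[4,4,4] mem=[0,0,0,0]
After op 4 (STO M3): stack=[4,4] mem=[0,0,0,4]
After op 5 (RCL M3): stack=[4,4,4] mem=[0,0,0,4]
After op 6 (pop): stack=[4,4] mem=[0,0,0,4]
After op 7 (STO M3): stack=[4] mem=[0,0,0,4]
After op 8 (push 15): stack=[4,15] mem=[0,0,0,4]
After op 9 (/): stack=[0] mem=[0,0,0,4]
After op 10 (pop): stack=[empty] mem=[0,0,0,4]
After op 11 (push 2): stack=[2] mem=[0,0,0,4]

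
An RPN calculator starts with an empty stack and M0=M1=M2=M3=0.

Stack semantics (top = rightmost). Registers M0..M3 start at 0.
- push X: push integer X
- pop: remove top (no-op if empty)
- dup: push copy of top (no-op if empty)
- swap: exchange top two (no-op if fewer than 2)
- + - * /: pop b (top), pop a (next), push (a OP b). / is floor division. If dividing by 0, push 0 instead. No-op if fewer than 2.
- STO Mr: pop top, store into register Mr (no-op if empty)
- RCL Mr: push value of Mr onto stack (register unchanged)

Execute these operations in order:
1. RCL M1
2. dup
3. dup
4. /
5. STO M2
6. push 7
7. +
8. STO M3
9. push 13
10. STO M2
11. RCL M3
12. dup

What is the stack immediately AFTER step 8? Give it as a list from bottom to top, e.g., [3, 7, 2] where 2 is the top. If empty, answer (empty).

After op 1 (RCL M1): stack=[0] mem=[0,0,0,0]
After op 2 (dup): stack=[0,0] mem=[0,0,0,0]
After op 3 (dup): stack=[0,0,0] mem=[0,0,0,0]
After op 4 (/): stack=[0,0] mem=[0,0,0,0]
After op 5 (STO M2): stack=[0] mem=[0,0,0,0]
After op 6 (push 7): stack=[0,7] mem=[0,0,0,0]
After op 7 (+): stack=[7] mem=[0,0,0,0]
After op 8 (STO M3): stack=[empty] mem=[0,0,0,7]

(empty)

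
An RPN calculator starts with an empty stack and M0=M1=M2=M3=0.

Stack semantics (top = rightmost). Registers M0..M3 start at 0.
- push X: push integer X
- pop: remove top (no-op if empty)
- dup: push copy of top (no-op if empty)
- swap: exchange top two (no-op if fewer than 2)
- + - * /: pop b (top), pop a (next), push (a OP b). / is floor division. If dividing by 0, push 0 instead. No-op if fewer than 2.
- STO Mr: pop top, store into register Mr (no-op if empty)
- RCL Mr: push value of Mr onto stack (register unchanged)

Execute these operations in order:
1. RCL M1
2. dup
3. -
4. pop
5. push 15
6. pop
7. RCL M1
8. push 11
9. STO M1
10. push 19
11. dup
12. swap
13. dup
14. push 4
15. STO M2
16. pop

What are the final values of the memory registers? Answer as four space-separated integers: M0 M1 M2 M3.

After op 1 (RCL M1): stack=[0] mem=[0,0,0,0]
After op 2 (dup): stack=[0,0] mem=[0,0,0,0]
After op 3 (-): stack=[0] mem=[0,0,0,0]
After op 4 (pop): stack=[empty] mem=[0,0,0,0]
After op 5 (push 15): stack=[15] mem=[0,0,0,0]
After op 6 (pop): stack=[empty] mem=[0,0,0,0]
After op 7 (RCL M1): stack=[0] mem=[0,0,0,0]
After op 8 (push 11): stack=[0,11] mem=[0,0,0,0]
After op 9 (STO M1): stack=[0] mem=[0,11,0,0]
After op 10 (push 19): stack=[0,19] mem=[0,11,0,0]
After op 11 (dup): stack=[0,19,19] mem=[0,11,0,0]
After op 12 (swap): stack=[0,19,19] mem=[0,11,0,0]
After op 13 (dup): stack=[0,19,19,19] mem=[0,11,0,0]
After op 14 (push 4): stack=[0,19,19,19,4] mem=[0,11,0,0]
After op 15 (STO M2): stack=[0,19,19,19] mem=[0,11,4,0]
After op 16 (pop): stack=[0,19,19] mem=[0,11,4,0]

Answer: 0 11 4 0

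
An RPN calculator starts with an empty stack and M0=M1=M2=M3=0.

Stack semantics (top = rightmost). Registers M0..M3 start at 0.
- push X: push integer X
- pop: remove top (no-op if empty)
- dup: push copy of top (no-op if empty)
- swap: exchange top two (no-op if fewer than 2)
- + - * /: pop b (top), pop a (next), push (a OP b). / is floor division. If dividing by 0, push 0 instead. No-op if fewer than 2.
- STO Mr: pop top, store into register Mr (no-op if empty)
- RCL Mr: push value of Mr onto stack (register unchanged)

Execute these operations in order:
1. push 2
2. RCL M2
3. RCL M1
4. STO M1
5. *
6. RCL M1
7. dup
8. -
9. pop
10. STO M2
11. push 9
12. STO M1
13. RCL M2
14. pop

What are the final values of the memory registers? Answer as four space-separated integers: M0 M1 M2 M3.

Answer: 0 9 0 0

Derivation:
After op 1 (push 2): stack=[2] mem=[0,0,0,0]
After op 2 (RCL M2): stack=[2,0] mem=[0,0,0,0]
After op 3 (RCL M1): stack=[2,0,0] mem=[0,0,0,0]
After op 4 (STO M1): stack=[2,0] mem=[0,0,0,0]
After op 5 (*): stack=[0] mem=[0,0,0,0]
After op 6 (RCL M1): stack=[0,0] mem=[0,0,0,0]
After op 7 (dup): stack=[0,0,0] mem=[0,0,0,0]
After op 8 (-): stack=[0,0] mem=[0,0,0,0]
After op 9 (pop): stack=[0] mem=[0,0,0,0]
After op 10 (STO M2): stack=[empty] mem=[0,0,0,0]
After op 11 (push 9): stack=[9] mem=[0,0,0,0]
After op 12 (STO M1): stack=[empty] mem=[0,9,0,0]
After op 13 (RCL M2): stack=[0] mem=[0,9,0,0]
After op 14 (pop): stack=[empty] mem=[0,9,0,0]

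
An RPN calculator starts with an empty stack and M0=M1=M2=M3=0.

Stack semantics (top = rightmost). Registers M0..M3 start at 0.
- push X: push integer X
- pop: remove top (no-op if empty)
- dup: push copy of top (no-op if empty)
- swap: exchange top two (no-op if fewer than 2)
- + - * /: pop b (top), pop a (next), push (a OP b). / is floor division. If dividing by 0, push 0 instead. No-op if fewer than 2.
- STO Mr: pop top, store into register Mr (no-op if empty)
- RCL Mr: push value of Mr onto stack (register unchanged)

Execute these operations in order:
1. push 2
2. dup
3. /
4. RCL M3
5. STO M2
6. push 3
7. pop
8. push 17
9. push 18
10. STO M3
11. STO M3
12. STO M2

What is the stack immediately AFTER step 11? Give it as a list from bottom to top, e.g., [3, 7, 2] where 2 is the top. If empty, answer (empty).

After op 1 (push 2): stack=[2] mem=[0,0,0,0]
After op 2 (dup): stack=[2,2] mem=[0,0,0,0]
After op 3 (/): stack=[1] mem=[0,0,0,0]
After op 4 (RCL M3): stack=[1,0] mem=[0,0,0,0]
After op 5 (STO M2): stack=[1] mem=[0,0,0,0]
After op 6 (push 3): stack=[1,3] mem=[0,0,0,0]
After op 7 (pop): stack=[1] mem=[0,0,0,0]
After op 8 (push 17): stack=[1,17] mem=[0,0,0,0]
After op 9 (push 18): stack=[1,17,18] mem=[0,0,0,0]
After op 10 (STO M3): stack=[1,17] mem=[0,0,0,18]
After op 11 (STO M3): stack=[1] mem=[0,0,0,17]

[1]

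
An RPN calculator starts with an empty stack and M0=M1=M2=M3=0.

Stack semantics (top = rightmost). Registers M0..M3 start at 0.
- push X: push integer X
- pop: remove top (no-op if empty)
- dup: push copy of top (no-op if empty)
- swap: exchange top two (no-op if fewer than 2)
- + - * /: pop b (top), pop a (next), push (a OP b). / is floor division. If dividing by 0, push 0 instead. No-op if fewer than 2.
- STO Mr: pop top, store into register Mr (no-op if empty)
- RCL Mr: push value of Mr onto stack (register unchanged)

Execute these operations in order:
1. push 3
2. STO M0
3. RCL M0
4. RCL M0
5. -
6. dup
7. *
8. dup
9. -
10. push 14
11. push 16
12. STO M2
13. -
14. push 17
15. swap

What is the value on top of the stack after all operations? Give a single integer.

Answer: -14

Derivation:
After op 1 (push 3): stack=[3] mem=[0,0,0,0]
After op 2 (STO M0): stack=[empty] mem=[3,0,0,0]
After op 3 (RCL M0): stack=[3] mem=[3,0,0,0]
After op 4 (RCL M0): stack=[3,3] mem=[3,0,0,0]
After op 5 (-): stack=[0] mem=[3,0,0,0]
After op 6 (dup): stack=[0,0] mem=[3,0,0,0]
After op 7 (*): stack=[0] mem=[3,0,0,0]
After op 8 (dup): stack=[0,0] mem=[3,0,0,0]
After op 9 (-): stack=[0] mem=[3,0,0,0]
After op 10 (push 14): stack=[0,14] mem=[3,0,0,0]
After op 11 (push 16): stack=[0,14,16] mem=[3,0,0,0]
After op 12 (STO M2): stack=[0,14] mem=[3,0,16,0]
After op 13 (-): stack=[-14] mem=[3,0,16,0]
After op 14 (push 17): stack=[-14,17] mem=[3,0,16,0]
After op 15 (swap): stack=[17,-14] mem=[3,0,16,0]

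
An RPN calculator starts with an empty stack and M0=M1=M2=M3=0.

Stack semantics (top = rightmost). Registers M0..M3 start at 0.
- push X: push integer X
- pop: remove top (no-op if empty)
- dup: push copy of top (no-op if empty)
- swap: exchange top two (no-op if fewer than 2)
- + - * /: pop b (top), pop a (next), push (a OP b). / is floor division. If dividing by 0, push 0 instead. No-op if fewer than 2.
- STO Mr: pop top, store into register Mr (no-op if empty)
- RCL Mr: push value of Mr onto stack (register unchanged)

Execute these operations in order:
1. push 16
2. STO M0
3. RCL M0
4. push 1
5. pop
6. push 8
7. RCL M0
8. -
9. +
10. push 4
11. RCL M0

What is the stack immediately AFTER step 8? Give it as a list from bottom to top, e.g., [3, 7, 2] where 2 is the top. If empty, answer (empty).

After op 1 (push 16): stack=[16] mem=[0,0,0,0]
After op 2 (STO M0): stack=[empty] mem=[16,0,0,0]
After op 3 (RCL M0): stack=[16] mem=[16,0,0,0]
After op 4 (push 1): stack=[16,1] mem=[16,0,0,0]
After op 5 (pop): stack=[16] mem=[16,0,0,0]
After op 6 (push 8): stack=[16,8] mem=[16,0,0,0]
After op 7 (RCL M0): stack=[16,8,16] mem=[16,0,0,0]
After op 8 (-): stack=[16,-8] mem=[16,0,0,0]

[16, -8]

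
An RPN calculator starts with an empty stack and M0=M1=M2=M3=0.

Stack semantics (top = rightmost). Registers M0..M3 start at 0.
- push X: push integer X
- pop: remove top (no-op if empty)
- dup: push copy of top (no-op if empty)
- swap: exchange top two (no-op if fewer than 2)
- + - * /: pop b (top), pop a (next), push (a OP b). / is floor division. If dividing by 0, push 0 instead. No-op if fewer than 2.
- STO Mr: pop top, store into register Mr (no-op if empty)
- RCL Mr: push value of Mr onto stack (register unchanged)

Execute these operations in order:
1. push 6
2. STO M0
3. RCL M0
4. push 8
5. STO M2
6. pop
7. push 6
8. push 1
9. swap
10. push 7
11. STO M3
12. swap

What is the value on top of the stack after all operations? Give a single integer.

Answer: 1

Derivation:
After op 1 (push 6): stack=[6] mem=[0,0,0,0]
After op 2 (STO M0): stack=[empty] mem=[6,0,0,0]
After op 3 (RCL M0): stack=[6] mem=[6,0,0,0]
After op 4 (push 8): stack=[6,8] mem=[6,0,0,0]
After op 5 (STO M2): stack=[6] mem=[6,0,8,0]
After op 6 (pop): stack=[empty] mem=[6,0,8,0]
After op 7 (push 6): stack=[6] mem=[6,0,8,0]
After op 8 (push 1): stack=[6,1] mem=[6,0,8,0]
After op 9 (swap): stack=[1,6] mem=[6,0,8,0]
After op 10 (push 7): stack=[1,6,7] mem=[6,0,8,0]
After op 11 (STO M3): stack=[1,6] mem=[6,0,8,7]
After op 12 (swap): stack=[6,1] mem=[6,0,8,7]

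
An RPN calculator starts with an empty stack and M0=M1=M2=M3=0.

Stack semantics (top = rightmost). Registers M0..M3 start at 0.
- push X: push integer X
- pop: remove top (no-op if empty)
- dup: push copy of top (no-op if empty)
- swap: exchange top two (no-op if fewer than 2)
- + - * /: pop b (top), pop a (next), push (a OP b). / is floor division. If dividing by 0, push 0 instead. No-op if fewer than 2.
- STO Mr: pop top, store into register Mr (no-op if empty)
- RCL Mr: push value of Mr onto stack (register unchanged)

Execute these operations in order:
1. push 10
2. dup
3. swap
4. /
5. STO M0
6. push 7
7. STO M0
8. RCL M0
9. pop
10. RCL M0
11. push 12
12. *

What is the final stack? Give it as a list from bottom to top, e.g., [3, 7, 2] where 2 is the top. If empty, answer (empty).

Answer: [84]

Derivation:
After op 1 (push 10): stack=[10] mem=[0,0,0,0]
After op 2 (dup): stack=[10,10] mem=[0,0,0,0]
After op 3 (swap): stack=[10,10] mem=[0,0,0,0]
After op 4 (/): stack=[1] mem=[0,0,0,0]
After op 5 (STO M0): stack=[empty] mem=[1,0,0,0]
After op 6 (push 7): stack=[7] mem=[1,0,0,0]
After op 7 (STO M0): stack=[empty] mem=[7,0,0,0]
After op 8 (RCL M0): stack=[7] mem=[7,0,0,0]
After op 9 (pop): stack=[empty] mem=[7,0,0,0]
After op 10 (RCL M0): stack=[7] mem=[7,0,0,0]
After op 11 (push 12): stack=[7,12] mem=[7,0,0,0]
After op 12 (*): stack=[84] mem=[7,0,0,0]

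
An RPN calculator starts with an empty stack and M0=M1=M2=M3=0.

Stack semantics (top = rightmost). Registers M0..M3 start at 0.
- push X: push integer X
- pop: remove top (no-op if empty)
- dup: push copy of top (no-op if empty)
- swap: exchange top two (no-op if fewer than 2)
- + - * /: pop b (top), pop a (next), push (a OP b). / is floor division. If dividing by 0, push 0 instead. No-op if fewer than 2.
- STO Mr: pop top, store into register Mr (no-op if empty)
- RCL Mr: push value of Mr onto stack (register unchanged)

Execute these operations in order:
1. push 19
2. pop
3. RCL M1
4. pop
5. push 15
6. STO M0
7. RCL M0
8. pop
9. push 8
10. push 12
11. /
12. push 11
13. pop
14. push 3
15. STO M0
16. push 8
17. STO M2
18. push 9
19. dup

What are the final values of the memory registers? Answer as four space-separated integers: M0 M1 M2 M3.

Answer: 3 0 8 0

Derivation:
After op 1 (push 19): stack=[19] mem=[0,0,0,0]
After op 2 (pop): stack=[empty] mem=[0,0,0,0]
After op 3 (RCL M1): stack=[0] mem=[0,0,0,0]
After op 4 (pop): stack=[empty] mem=[0,0,0,0]
After op 5 (push 15): stack=[15] mem=[0,0,0,0]
After op 6 (STO M0): stack=[empty] mem=[15,0,0,0]
After op 7 (RCL M0): stack=[15] mem=[15,0,0,0]
After op 8 (pop): stack=[empty] mem=[15,0,0,0]
After op 9 (push 8): stack=[8] mem=[15,0,0,0]
After op 10 (push 12): stack=[8,12] mem=[15,0,0,0]
After op 11 (/): stack=[0] mem=[15,0,0,0]
After op 12 (push 11): stack=[0,11] mem=[15,0,0,0]
After op 13 (pop): stack=[0] mem=[15,0,0,0]
After op 14 (push 3): stack=[0,3] mem=[15,0,0,0]
After op 15 (STO M0): stack=[0] mem=[3,0,0,0]
After op 16 (push 8): stack=[0,8] mem=[3,0,0,0]
After op 17 (STO M2): stack=[0] mem=[3,0,8,0]
After op 18 (push 9): stack=[0,9] mem=[3,0,8,0]
After op 19 (dup): stack=[0,9,9] mem=[3,0,8,0]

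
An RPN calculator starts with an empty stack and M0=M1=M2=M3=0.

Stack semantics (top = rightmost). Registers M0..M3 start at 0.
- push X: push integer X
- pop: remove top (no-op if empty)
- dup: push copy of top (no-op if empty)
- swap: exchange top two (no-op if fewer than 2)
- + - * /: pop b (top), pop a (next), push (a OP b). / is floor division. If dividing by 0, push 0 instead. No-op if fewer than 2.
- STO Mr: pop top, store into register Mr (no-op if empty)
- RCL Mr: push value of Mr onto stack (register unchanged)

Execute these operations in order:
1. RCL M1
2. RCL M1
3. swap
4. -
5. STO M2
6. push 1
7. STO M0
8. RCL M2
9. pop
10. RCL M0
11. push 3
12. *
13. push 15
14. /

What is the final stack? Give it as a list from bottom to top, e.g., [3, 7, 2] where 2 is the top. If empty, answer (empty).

Answer: [0]

Derivation:
After op 1 (RCL M1): stack=[0] mem=[0,0,0,0]
After op 2 (RCL M1): stack=[0,0] mem=[0,0,0,0]
After op 3 (swap): stack=[0,0] mem=[0,0,0,0]
After op 4 (-): stack=[0] mem=[0,0,0,0]
After op 5 (STO M2): stack=[empty] mem=[0,0,0,0]
After op 6 (push 1): stack=[1] mem=[0,0,0,0]
After op 7 (STO M0): stack=[empty] mem=[1,0,0,0]
After op 8 (RCL M2): stack=[0] mem=[1,0,0,0]
After op 9 (pop): stack=[empty] mem=[1,0,0,0]
After op 10 (RCL M0): stack=[1] mem=[1,0,0,0]
After op 11 (push 3): stack=[1,3] mem=[1,0,0,0]
After op 12 (*): stack=[3] mem=[1,0,0,0]
After op 13 (push 15): stack=[3,15] mem=[1,0,0,0]
After op 14 (/): stack=[0] mem=[1,0,0,0]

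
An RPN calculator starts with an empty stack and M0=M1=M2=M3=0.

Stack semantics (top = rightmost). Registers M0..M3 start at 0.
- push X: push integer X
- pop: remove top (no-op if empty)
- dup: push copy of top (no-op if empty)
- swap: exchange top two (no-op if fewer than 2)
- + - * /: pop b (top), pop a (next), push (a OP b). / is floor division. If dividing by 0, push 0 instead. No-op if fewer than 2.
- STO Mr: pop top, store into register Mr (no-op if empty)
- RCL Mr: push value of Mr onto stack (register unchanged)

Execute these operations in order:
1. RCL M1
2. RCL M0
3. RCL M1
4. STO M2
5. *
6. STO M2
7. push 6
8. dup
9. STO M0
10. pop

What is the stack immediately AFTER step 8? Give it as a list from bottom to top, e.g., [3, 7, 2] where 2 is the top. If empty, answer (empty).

After op 1 (RCL M1): stack=[0] mem=[0,0,0,0]
After op 2 (RCL M0): stack=[0,0] mem=[0,0,0,0]
After op 3 (RCL M1): stack=[0,0,0] mem=[0,0,0,0]
After op 4 (STO M2): stack=[0,0] mem=[0,0,0,0]
After op 5 (*): stack=[0] mem=[0,0,0,0]
After op 6 (STO M2): stack=[empty] mem=[0,0,0,0]
After op 7 (push 6): stack=[6] mem=[0,0,0,0]
After op 8 (dup): stack=[6,6] mem=[0,0,0,0]

[6, 6]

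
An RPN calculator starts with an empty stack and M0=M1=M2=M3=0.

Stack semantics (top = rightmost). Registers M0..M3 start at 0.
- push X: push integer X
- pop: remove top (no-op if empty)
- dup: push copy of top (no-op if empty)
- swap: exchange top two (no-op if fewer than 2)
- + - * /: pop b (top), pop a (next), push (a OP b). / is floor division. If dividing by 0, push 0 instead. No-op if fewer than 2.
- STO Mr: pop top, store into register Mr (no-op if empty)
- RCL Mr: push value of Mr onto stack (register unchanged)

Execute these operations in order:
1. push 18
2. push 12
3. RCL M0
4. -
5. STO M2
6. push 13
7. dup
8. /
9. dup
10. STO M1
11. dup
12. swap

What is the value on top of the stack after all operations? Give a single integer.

Answer: 1

Derivation:
After op 1 (push 18): stack=[18] mem=[0,0,0,0]
After op 2 (push 12): stack=[18,12] mem=[0,0,0,0]
After op 3 (RCL M0): stack=[18,12,0] mem=[0,0,0,0]
After op 4 (-): stack=[18,12] mem=[0,0,0,0]
After op 5 (STO M2): stack=[18] mem=[0,0,12,0]
After op 6 (push 13): stack=[18,13] mem=[0,0,12,0]
After op 7 (dup): stack=[18,13,13] mem=[0,0,12,0]
After op 8 (/): stack=[18,1] mem=[0,0,12,0]
After op 9 (dup): stack=[18,1,1] mem=[0,0,12,0]
After op 10 (STO M1): stack=[18,1] mem=[0,1,12,0]
After op 11 (dup): stack=[18,1,1] mem=[0,1,12,0]
After op 12 (swap): stack=[18,1,1] mem=[0,1,12,0]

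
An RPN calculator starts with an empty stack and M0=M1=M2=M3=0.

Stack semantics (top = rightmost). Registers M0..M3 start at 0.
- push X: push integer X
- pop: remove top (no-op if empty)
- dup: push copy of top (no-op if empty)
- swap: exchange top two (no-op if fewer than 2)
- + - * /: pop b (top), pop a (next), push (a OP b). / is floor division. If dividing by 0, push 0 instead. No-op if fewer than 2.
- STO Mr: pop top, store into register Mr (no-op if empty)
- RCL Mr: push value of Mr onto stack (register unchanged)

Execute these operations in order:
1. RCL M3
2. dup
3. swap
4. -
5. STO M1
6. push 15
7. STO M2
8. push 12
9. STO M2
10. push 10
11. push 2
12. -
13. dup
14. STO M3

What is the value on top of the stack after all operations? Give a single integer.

Answer: 8

Derivation:
After op 1 (RCL M3): stack=[0] mem=[0,0,0,0]
After op 2 (dup): stack=[0,0] mem=[0,0,0,0]
After op 3 (swap): stack=[0,0] mem=[0,0,0,0]
After op 4 (-): stack=[0] mem=[0,0,0,0]
After op 5 (STO M1): stack=[empty] mem=[0,0,0,0]
After op 6 (push 15): stack=[15] mem=[0,0,0,0]
After op 7 (STO M2): stack=[empty] mem=[0,0,15,0]
After op 8 (push 12): stack=[12] mem=[0,0,15,0]
After op 9 (STO M2): stack=[empty] mem=[0,0,12,0]
After op 10 (push 10): stack=[10] mem=[0,0,12,0]
After op 11 (push 2): stack=[10,2] mem=[0,0,12,0]
After op 12 (-): stack=[8] mem=[0,0,12,0]
After op 13 (dup): stack=[8,8] mem=[0,0,12,0]
After op 14 (STO M3): stack=[8] mem=[0,0,12,8]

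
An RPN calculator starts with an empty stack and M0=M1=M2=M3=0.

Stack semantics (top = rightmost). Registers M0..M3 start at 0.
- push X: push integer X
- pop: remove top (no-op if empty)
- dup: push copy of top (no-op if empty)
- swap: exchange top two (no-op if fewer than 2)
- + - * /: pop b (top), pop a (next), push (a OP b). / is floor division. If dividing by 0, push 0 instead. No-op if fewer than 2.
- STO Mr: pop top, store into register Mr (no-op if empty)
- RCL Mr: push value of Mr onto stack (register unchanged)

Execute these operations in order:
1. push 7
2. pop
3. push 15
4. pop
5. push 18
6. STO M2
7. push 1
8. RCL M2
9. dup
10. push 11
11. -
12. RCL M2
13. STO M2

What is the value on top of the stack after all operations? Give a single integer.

Answer: 7

Derivation:
After op 1 (push 7): stack=[7] mem=[0,0,0,0]
After op 2 (pop): stack=[empty] mem=[0,0,0,0]
After op 3 (push 15): stack=[15] mem=[0,0,0,0]
After op 4 (pop): stack=[empty] mem=[0,0,0,0]
After op 5 (push 18): stack=[18] mem=[0,0,0,0]
After op 6 (STO M2): stack=[empty] mem=[0,0,18,0]
After op 7 (push 1): stack=[1] mem=[0,0,18,0]
After op 8 (RCL M2): stack=[1,18] mem=[0,0,18,0]
After op 9 (dup): stack=[1,18,18] mem=[0,0,18,0]
After op 10 (push 11): stack=[1,18,18,11] mem=[0,0,18,0]
After op 11 (-): stack=[1,18,7] mem=[0,0,18,0]
After op 12 (RCL M2): stack=[1,18,7,18] mem=[0,0,18,0]
After op 13 (STO M2): stack=[1,18,7] mem=[0,0,18,0]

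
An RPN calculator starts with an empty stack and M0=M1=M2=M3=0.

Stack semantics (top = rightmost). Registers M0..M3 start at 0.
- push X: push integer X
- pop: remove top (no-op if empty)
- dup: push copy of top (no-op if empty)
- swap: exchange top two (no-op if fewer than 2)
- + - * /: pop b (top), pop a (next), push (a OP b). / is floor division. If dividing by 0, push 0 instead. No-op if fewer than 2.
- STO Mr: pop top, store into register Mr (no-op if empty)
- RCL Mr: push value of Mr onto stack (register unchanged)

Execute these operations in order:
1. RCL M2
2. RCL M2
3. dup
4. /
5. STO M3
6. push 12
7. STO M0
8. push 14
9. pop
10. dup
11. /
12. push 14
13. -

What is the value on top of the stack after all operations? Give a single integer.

After op 1 (RCL M2): stack=[0] mem=[0,0,0,0]
After op 2 (RCL M2): stack=[0,0] mem=[0,0,0,0]
After op 3 (dup): stack=[0,0,0] mem=[0,0,0,0]
After op 4 (/): stack=[0,0] mem=[0,0,0,0]
After op 5 (STO M3): stack=[0] mem=[0,0,0,0]
After op 6 (push 12): stack=[0,12] mem=[0,0,0,0]
After op 7 (STO M0): stack=[0] mem=[12,0,0,0]
After op 8 (push 14): stack=[0,14] mem=[12,0,0,0]
After op 9 (pop): stack=[0] mem=[12,0,0,0]
After op 10 (dup): stack=[0,0] mem=[12,0,0,0]
After op 11 (/): stack=[0] mem=[12,0,0,0]
After op 12 (push 14): stack=[0,14] mem=[12,0,0,0]
After op 13 (-): stack=[-14] mem=[12,0,0,0]

Answer: -14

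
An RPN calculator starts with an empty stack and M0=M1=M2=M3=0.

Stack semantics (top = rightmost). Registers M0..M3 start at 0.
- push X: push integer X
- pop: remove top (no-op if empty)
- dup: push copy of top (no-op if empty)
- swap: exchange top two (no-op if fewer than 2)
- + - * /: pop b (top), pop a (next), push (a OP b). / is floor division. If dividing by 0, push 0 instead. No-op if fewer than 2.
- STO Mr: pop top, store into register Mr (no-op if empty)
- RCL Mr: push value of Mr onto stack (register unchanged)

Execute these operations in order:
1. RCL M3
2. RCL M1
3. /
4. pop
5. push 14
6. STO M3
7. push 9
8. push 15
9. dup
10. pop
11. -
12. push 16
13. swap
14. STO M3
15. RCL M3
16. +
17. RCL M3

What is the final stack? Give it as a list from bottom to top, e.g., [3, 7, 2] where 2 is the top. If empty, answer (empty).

After op 1 (RCL M3): stack=[0] mem=[0,0,0,0]
After op 2 (RCL M1): stack=[0,0] mem=[0,0,0,0]
After op 3 (/): stack=[0] mem=[0,0,0,0]
After op 4 (pop): stack=[empty] mem=[0,0,0,0]
After op 5 (push 14): stack=[14] mem=[0,0,0,0]
After op 6 (STO M3): stack=[empty] mem=[0,0,0,14]
After op 7 (push 9): stack=[9] mem=[0,0,0,14]
After op 8 (push 15): stack=[9,15] mem=[0,0,0,14]
After op 9 (dup): stack=[9,15,15] mem=[0,0,0,14]
After op 10 (pop): stack=[9,15] mem=[0,0,0,14]
After op 11 (-): stack=[-6] mem=[0,0,0,14]
After op 12 (push 16): stack=[-6,16] mem=[0,0,0,14]
After op 13 (swap): stack=[16,-6] mem=[0,0,0,14]
After op 14 (STO M3): stack=[16] mem=[0,0,0,-6]
After op 15 (RCL M3): stack=[16,-6] mem=[0,0,0,-6]
After op 16 (+): stack=[10] mem=[0,0,0,-6]
After op 17 (RCL M3): stack=[10,-6] mem=[0,0,0,-6]

Answer: [10, -6]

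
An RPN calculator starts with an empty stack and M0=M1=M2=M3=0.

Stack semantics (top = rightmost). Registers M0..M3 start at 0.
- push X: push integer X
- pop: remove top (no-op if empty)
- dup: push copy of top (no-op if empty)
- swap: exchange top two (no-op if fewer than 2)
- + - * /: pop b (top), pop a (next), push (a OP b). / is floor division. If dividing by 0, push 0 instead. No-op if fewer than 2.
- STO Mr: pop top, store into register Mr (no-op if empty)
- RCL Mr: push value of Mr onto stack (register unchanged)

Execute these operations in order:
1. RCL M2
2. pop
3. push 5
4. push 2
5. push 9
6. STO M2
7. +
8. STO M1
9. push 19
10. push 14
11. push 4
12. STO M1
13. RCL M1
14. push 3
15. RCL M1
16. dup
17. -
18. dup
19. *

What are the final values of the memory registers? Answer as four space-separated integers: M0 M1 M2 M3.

Answer: 0 4 9 0

Derivation:
After op 1 (RCL M2): stack=[0] mem=[0,0,0,0]
After op 2 (pop): stack=[empty] mem=[0,0,0,0]
After op 3 (push 5): stack=[5] mem=[0,0,0,0]
After op 4 (push 2): stack=[5,2] mem=[0,0,0,0]
After op 5 (push 9): stack=[5,2,9] mem=[0,0,0,0]
After op 6 (STO M2): stack=[5,2] mem=[0,0,9,0]
After op 7 (+): stack=[7] mem=[0,0,9,0]
After op 8 (STO M1): stack=[empty] mem=[0,7,9,0]
After op 9 (push 19): stack=[19] mem=[0,7,9,0]
After op 10 (push 14): stack=[19,14] mem=[0,7,9,0]
After op 11 (push 4): stack=[19,14,4] mem=[0,7,9,0]
After op 12 (STO M1): stack=[19,14] mem=[0,4,9,0]
After op 13 (RCL M1): stack=[19,14,4] mem=[0,4,9,0]
After op 14 (push 3): stack=[19,14,4,3] mem=[0,4,9,0]
After op 15 (RCL M1): stack=[19,14,4,3,4] mem=[0,4,9,0]
After op 16 (dup): stack=[19,14,4,3,4,4] mem=[0,4,9,0]
After op 17 (-): stack=[19,14,4,3,0] mem=[0,4,9,0]
After op 18 (dup): stack=[19,14,4,3,0,0] mem=[0,4,9,0]
After op 19 (*): stack=[19,14,4,3,0] mem=[0,4,9,0]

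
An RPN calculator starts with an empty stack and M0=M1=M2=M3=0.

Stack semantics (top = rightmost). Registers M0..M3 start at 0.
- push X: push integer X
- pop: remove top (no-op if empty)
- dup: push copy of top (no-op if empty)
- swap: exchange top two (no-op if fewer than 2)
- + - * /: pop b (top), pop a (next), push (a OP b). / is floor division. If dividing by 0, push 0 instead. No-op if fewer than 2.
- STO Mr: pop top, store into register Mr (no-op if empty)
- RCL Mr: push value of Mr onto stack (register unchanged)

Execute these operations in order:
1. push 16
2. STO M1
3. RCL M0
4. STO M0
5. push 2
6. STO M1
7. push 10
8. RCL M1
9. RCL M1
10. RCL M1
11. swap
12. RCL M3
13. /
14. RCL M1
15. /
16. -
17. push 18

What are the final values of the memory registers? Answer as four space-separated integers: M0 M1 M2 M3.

After op 1 (push 16): stack=[16] mem=[0,0,0,0]
After op 2 (STO M1): stack=[empty] mem=[0,16,0,0]
After op 3 (RCL M0): stack=[0] mem=[0,16,0,0]
After op 4 (STO M0): stack=[empty] mem=[0,16,0,0]
After op 5 (push 2): stack=[2] mem=[0,16,0,0]
After op 6 (STO M1): stack=[empty] mem=[0,2,0,0]
After op 7 (push 10): stack=[10] mem=[0,2,0,0]
After op 8 (RCL M1): stack=[10,2] mem=[0,2,0,0]
After op 9 (RCL M1): stack=[10,2,2] mem=[0,2,0,0]
After op 10 (RCL M1): stack=[10,2,2,2] mem=[0,2,0,0]
After op 11 (swap): stack=[10,2,2,2] mem=[0,2,0,0]
After op 12 (RCL M3): stack=[10,2,2,2,0] mem=[0,2,0,0]
After op 13 (/): stack=[10,2,2,0] mem=[0,2,0,0]
After op 14 (RCL M1): stack=[10,2,2,0,2] mem=[0,2,0,0]
After op 15 (/): stack=[10,2,2,0] mem=[0,2,0,0]
After op 16 (-): stack=[10,2,2] mem=[0,2,0,0]
After op 17 (push 18): stack=[10,2,2,18] mem=[0,2,0,0]

Answer: 0 2 0 0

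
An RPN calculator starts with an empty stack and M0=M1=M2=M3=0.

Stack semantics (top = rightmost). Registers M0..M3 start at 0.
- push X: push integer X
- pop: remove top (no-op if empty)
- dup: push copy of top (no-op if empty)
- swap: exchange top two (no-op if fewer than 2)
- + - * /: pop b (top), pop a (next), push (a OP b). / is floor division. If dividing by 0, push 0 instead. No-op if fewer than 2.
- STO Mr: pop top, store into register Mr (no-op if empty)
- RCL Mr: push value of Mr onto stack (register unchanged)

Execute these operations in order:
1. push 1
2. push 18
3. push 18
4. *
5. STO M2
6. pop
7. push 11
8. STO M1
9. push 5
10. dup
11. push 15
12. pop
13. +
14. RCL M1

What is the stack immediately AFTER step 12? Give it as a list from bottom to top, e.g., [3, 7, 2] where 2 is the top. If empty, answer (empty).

After op 1 (push 1): stack=[1] mem=[0,0,0,0]
After op 2 (push 18): stack=[1,18] mem=[0,0,0,0]
After op 3 (push 18): stack=[1,18,18] mem=[0,0,0,0]
After op 4 (*): stack=[1,324] mem=[0,0,0,0]
After op 5 (STO M2): stack=[1] mem=[0,0,324,0]
After op 6 (pop): stack=[empty] mem=[0,0,324,0]
After op 7 (push 11): stack=[11] mem=[0,0,324,0]
After op 8 (STO M1): stack=[empty] mem=[0,11,324,0]
After op 9 (push 5): stack=[5] mem=[0,11,324,0]
After op 10 (dup): stack=[5,5] mem=[0,11,324,0]
After op 11 (push 15): stack=[5,5,15] mem=[0,11,324,0]
After op 12 (pop): stack=[5,5] mem=[0,11,324,0]

[5, 5]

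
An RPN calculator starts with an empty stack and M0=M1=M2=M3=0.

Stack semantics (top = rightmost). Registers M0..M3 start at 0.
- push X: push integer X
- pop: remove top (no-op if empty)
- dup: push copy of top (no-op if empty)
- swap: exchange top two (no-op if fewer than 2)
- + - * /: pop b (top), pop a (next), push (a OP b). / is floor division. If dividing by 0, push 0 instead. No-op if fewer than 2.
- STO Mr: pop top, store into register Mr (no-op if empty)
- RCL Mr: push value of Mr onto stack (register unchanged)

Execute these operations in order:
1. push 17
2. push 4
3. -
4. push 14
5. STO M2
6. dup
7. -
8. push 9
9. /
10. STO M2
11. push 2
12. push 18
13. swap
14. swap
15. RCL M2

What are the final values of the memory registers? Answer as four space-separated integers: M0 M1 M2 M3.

After op 1 (push 17): stack=[17] mem=[0,0,0,0]
After op 2 (push 4): stack=[17,4] mem=[0,0,0,0]
After op 3 (-): stack=[13] mem=[0,0,0,0]
After op 4 (push 14): stack=[13,14] mem=[0,0,0,0]
After op 5 (STO M2): stack=[13] mem=[0,0,14,0]
After op 6 (dup): stack=[13,13] mem=[0,0,14,0]
After op 7 (-): stack=[0] mem=[0,0,14,0]
After op 8 (push 9): stack=[0,9] mem=[0,0,14,0]
After op 9 (/): stack=[0] mem=[0,0,14,0]
After op 10 (STO M2): stack=[empty] mem=[0,0,0,0]
After op 11 (push 2): stack=[2] mem=[0,0,0,0]
After op 12 (push 18): stack=[2,18] mem=[0,0,0,0]
After op 13 (swap): stack=[18,2] mem=[0,0,0,0]
After op 14 (swap): stack=[2,18] mem=[0,0,0,0]
After op 15 (RCL M2): stack=[2,18,0] mem=[0,0,0,0]

Answer: 0 0 0 0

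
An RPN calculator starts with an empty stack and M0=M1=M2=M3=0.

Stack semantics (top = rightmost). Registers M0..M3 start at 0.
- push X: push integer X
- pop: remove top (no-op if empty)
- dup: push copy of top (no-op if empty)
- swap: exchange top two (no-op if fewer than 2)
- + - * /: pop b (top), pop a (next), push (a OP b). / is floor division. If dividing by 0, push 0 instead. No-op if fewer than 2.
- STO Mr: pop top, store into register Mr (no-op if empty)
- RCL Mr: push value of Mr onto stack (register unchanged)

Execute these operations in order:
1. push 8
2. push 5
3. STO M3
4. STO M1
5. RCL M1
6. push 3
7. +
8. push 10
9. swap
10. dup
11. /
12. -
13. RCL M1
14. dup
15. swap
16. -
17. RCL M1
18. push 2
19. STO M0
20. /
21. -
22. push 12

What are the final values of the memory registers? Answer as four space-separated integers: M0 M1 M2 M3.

After op 1 (push 8): stack=[8] mem=[0,0,0,0]
After op 2 (push 5): stack=[8,5] mem=[0,0,0,0]
After op 3 (STO M3): stack=[8] mem=[0,0,0,5]
After op 4 (STO M1): stack=[empty] mem=[0,8,0,5]
After op 5 (RCL M1): stack=[8] mem=[0,8,0,5]
After op 6 (push 3): stack=[8,3] mem=[0,8,0,5]
After op 7 (+): stack=[11] mem=[0,8,0,5]
After op 8 (push 10): stack=[11,10] mem=[0,8,0,5]
After op 9 (swap): stack=[10,11] mem=[0,8,0,5]
After op 10 (dup): stack=[10,11,11] mem=[0,8,0,5]
After op 11 (/): stack=[10,1] mem=[0,8,0,5]
After op 12 (-): stack=[9] mem=[0,8,0,5]
After op 13 (RCL M1): stack=[9,8] mem=[0,8,0,5]
After op 14 (dup): stack=[9,8,8] mem=[0,8,0,5]
After op 15 (swap): stack=[9,8,8] mem=[0,8,0,5]
After op 16 (-): stack=[9,0] mem=[0,8,0,5]
After op 17 (RCL M1): stack=[9,0,8] mem=[0,8,0,5]
After op 18 (push 2): stack=[9,0,8,2] mem=[0,8,0,5]
After op 19 (STO M0): stack=[9,0,8] mem=[2,8,0,5]
After op 20 (/): stack=[9,0] mem=[2,8,0,5]
After op 21 (-): stack=[9] mem=[2,8,0,5]
After op 22 (push 12): stack=[9,12] mem=[2,8,0,5]

Answer: 2 8 0 5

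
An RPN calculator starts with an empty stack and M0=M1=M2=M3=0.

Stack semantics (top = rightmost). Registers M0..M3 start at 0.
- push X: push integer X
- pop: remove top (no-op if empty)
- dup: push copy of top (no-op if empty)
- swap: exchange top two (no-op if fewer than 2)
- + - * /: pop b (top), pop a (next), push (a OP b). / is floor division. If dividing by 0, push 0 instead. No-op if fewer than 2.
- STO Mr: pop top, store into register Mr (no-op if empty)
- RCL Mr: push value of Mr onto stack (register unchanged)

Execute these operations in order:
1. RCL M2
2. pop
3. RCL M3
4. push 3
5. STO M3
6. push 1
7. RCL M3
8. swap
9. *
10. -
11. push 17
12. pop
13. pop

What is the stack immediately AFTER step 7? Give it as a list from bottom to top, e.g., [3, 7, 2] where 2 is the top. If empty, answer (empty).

After op 1 (RCL M2): stack=[0] mem=[0,0,0,0]
After op 2 (pop): stack=[empty] mem=[0,0,0,0]
After op 3 (RCL M3): stack=[0] mem=[0,0,0,0]
After op 4 (push 3): stack=[0,3] mem=[0,0,0,0]
After op 5 (STO M3): stack=[0] mem=[0,0,0,3]
After op 6 (push 1): stack=[0,1] mem=[0,0,0,3]
After op 7 (RCL M3): stack=[0,1,3] mem=[0,0,0,3]

[0, 1, 3]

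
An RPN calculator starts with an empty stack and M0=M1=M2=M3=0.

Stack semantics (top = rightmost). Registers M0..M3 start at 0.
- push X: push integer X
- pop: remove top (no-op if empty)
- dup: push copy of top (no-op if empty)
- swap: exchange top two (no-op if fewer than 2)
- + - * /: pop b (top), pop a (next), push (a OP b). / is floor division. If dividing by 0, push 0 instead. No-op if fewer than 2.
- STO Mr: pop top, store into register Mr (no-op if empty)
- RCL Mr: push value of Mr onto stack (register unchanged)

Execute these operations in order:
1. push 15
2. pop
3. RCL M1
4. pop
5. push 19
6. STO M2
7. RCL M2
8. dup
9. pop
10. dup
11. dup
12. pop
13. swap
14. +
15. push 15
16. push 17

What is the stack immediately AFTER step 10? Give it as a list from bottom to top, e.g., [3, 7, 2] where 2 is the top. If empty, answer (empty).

After op 1 (push 15): stack=[15] mem=[0,0,0,0]
After op 2 (pop): stack=[empty] mem=[0,0,0,0]
After op 3 (RCL M1): stack=[0] mem=[0,0,0,0]
After op 4 (pop): stack=[empty] mem=[0,0,0,0]
After op 5 (push 19): stack=[19] mem=[0,0,0,0]
After op 6 (STO M2): stack=[empty] mem=[0,0,19,0]
After op 7 (RCL M2): stack=[19] mem=[0,0,19,0]
After op 8 (dup): stack=[19,19] mem=[0,0,19,0]
After op 9 (pop): stack=[19] mem=[0,0,19,0]
After op 10 (dup): stack=[19,19] mem=[0,0,19,0]

[19, 19]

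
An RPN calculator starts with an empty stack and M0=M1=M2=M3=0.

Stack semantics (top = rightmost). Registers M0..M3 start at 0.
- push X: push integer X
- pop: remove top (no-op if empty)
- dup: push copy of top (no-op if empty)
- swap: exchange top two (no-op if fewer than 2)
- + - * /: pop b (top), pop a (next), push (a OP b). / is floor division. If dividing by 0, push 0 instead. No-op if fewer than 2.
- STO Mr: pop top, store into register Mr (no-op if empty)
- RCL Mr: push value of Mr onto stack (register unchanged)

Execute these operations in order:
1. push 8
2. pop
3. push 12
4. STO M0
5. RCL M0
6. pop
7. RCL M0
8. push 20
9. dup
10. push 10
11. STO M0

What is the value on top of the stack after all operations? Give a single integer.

Answer: 20

Derivation:
After op 1 (push 8): stack=[8] mem=[0,0,0,0]
After op 2 (pop): stack=[empty] mem=[0,0,0,0]
After op 3 (push 12): stack=[12] mem=[0,0,0,0]
After op 4 (STO M0): stack=[empty] mem=[12,0,0,0]
After op 5 (RCL M0): stack=[12] mem=[12,0,0,0]
After op 6 (pop): stack=[empty] mem=[12,0,0,0]
After op 7 (RCL M0): stack=[12] mem=[12,0,0,0]
After op 8 (push 20): stack=[12,20] mem=[12,0,0,0]
After op 9 (dup): stack=[12,20,20] mem=[12,0,0,0]
After op 10 (push 10): stack=[12,20,20,10] mem=[12,0,0,0]
After op 11 (STO M0): stack=[12,20,20] mem=[10,0,0,0]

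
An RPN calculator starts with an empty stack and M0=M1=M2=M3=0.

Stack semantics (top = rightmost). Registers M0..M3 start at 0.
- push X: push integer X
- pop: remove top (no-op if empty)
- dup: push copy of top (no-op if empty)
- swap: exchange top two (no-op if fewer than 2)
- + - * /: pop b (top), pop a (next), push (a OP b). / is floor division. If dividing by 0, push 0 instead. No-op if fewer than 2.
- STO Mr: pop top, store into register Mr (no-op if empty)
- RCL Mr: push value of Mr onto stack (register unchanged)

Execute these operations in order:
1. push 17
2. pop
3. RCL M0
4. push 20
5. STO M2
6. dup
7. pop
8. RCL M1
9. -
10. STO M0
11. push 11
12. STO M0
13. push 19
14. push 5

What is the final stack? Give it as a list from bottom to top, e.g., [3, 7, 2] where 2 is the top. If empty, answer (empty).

After op 1 (push 17): stack=[17] mem=[0,0,0,0]
After op 2 (pop): stack=[empty] mem=[0,0,0,0]
After op 3 (RCL M0): stack=[0] mem=[0,0,0,0]
After op 4 (push 20): stack=[0,20] mem=[0,0,0,0]
After op 5 (STO M2): stack=[0] mem=[0,0,20,0]
After op 6 (dup): stack=[0,0] mem=[0,0,20,0]
After op 7 (pop): stack=[0] mem=[0,0,20,0]
After op 8 (RCL M1): stack=[0,0] mem=[0,0,20,0]
After op 9 (-): stack=[0] mem=[0,0,20,0]
After op 10 (STO M0): stack=[empty] mem=[0,0,20,0]
After op 11 (push 11): stack=[11] mem=[0,0,20,0]
After op 12 (STO M0): stack=[empty] mem=[11,0,20,0]
After op 13 (push 19): stack=[19] mem=[11,0,20,0]
After op 14 (push 5): stack=[19,5] mem=[11,0,20,0]

Answer: [19, 5]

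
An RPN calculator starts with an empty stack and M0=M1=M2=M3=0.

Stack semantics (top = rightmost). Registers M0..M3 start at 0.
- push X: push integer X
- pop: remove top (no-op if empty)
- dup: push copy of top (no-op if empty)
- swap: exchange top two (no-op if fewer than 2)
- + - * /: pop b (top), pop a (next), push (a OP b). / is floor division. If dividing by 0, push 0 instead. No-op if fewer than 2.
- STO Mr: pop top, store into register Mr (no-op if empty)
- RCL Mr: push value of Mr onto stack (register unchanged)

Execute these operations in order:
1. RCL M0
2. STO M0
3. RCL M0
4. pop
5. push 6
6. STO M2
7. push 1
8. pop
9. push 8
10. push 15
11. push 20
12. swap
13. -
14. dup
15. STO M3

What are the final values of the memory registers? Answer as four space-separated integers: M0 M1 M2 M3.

Answer: 0 0 6 5

Derivation:
After op 1 (RCL M0): stack=[0] mem=[0,0,0,0]
After op 2 (STO M0): stack=[empty] mem=[0,0,0,0]
After op 3 (RCL M0): stack=[0] mem=[0,0,0,0]
After op 4 (pop): stack=[empty] mem=[0,0,0,0]
After op 5 (push 6): stack=[6] mem=[0,0,0,0]
After op 6 (STO M2): stack=[empty] mem=[0,0,6,0]
After op 7 (push 1): stack=[1] mem=[0,0,6,0]
After op 8 (pop): stack=[empty] mem=[0,0,6,0]
After op 9 (push 8): stack=[8] mem=[0,0,6,0]
After op 10 (push 15): stack=[8,15] mem=[0,0,6,0]
After op 11 (push 20): stack=[8,15,20] mem=[0,0,6,0]
After op 12 (swap): stack=[8,20,15] mem=[0,0,6,0]
After op 13 (-): stack=[8,5] mem=[0,0,6,0]
After op 14 (dup): stack=[8,5,5] mem=[0,0,6,0]
After op 15 (STO M3): stack=[8,5] mem=[0,0,6,5]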